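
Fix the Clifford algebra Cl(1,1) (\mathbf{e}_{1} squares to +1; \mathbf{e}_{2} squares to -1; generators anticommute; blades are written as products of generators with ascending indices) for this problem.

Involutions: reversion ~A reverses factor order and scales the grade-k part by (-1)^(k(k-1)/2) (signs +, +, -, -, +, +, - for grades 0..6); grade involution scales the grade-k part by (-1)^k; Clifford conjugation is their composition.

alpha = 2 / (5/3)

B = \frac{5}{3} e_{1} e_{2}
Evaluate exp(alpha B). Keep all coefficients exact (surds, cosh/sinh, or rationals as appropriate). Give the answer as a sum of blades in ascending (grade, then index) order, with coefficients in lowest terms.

B^2 = (\frac{5}{3})^2*(e_{1} e_{2})^2 = \frac{25}{9}*(+1) = \frac{25}{9} (a basis 2-blade squares to minus the product of its generators' squares).
B^2 = \frac{25}{9} — B^2 > 0, so the exponential closes hyperbolically: l = \frac{5}{3}, alpha*l = 2, so exp(alpha B) = cosh(2) + (sinh(2)/(\frac{5}{3}))*B = \cosh{\left(2 \right)} + (\frac{3 \sinh{\left(2 \right)}}{5})*B.
Answer: \cosh{\left(2 \right)} + \sinh{\left(2 \right)} e_{1} e_{2}


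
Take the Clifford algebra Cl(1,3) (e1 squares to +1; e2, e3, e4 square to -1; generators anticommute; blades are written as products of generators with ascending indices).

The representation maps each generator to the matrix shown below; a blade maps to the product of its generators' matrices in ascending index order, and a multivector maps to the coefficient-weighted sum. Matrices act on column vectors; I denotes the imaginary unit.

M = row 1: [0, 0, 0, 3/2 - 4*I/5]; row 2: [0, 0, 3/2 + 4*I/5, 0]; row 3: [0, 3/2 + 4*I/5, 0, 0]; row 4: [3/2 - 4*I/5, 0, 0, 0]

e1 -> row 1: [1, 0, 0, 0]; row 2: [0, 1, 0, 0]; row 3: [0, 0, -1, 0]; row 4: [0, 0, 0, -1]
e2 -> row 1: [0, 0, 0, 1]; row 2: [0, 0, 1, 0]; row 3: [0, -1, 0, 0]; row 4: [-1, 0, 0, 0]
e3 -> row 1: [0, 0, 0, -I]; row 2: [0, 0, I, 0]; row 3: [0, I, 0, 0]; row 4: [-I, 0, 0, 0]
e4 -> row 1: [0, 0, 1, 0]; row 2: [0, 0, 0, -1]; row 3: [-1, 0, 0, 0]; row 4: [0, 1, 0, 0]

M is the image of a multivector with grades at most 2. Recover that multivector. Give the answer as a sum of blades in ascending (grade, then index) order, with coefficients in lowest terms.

Method: the blade images are trace-orthogonal — tr(rho(e_A) rho(e_B)^-1) = 4 if A = B and 0 otherwise — and rho(e_A)^-1 = (e_A)^2 * rho(e_A) with (e_A)^2 = +1 or -1, so the coefficient of e_A in the preimage is (e_A)^2 * tr(M rho(e_A))/4.
Nonzero projections over blades of grade <= 2: e3: (e3)^2 = -1, tr(M rho(e3)) = -16/5, coefficient 4/5; e1 e2: (e1 e2)^2 = +1, tr(M rho(e1 e2)) = 6, coefficient 3/2. Every other blade of grade <= 2 projects to 0.
Answer: 4/5*e3 + 3/2*e1 e2


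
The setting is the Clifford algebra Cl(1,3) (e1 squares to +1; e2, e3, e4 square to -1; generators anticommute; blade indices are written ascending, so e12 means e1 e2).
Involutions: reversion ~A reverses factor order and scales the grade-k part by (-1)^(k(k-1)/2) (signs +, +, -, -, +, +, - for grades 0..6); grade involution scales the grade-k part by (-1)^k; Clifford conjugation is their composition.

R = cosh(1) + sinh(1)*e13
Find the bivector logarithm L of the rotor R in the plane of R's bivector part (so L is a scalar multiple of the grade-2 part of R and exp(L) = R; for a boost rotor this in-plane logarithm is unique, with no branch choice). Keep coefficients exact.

The scalar part of R is cosh(1), giving the rapidity magnitude (cosh is even); the bivector part supplies orientation, its quotient by sinh of the rapidity is the plane, and L = rapidity * plane — unique in that plane, since flipping both signs leaves L unchanged.
Concretely: cosh(rapidity) = cosh(1) gives rapidity = ±1, and since rapidity/sinh(rapidity) is even the sign is immaterial: L = (rapidity/sinh(rapidity)) * <R>_2 = (1/sinh(1)) * <R>_2.
Answer: e13


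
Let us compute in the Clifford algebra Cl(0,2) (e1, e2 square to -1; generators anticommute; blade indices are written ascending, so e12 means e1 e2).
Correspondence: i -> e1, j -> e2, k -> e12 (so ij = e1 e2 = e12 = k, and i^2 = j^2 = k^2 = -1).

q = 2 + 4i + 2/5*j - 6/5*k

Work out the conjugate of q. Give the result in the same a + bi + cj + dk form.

In blades: q = 2 + 4*e1 + 2/5*e2 - 6/5*e12.
Conjugation here is Clifford conjugation: the scalar is fixed and the grade-1 and grade-2 blades all flip sign, giving 2 - 4*e1 - 2/5*e2 + 6/5*e12; translating back:
Answer: 2 - 4i - 2/5*j + 6/5*k


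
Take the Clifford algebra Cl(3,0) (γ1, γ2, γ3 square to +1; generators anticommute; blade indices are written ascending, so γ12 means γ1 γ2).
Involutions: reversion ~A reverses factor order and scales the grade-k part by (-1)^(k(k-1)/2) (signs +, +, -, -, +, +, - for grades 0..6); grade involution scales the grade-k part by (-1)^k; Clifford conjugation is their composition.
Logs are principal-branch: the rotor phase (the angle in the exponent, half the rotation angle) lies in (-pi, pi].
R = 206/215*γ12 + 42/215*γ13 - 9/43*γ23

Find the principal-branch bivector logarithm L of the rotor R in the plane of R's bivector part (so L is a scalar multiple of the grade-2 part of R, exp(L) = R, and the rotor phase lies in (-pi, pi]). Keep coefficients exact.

The scalar part of R is 0, which fixes the principal-branch rotor phase; the unit plane is then the bivector part divided by the sine of that phase, and L is that plane scaled by the phase.
Concretely: cos(phase) = 0 gives phase = ±pi/2, and since phase/sin(phase) is even the sign is immaterial: L = (phase/sin(phase)) * <R>_2 = (pi/2) * <R>_2.
Answer: 103*pi/215*γ12 + 21*pi/215*γ13 - 9*pi/86*γ23


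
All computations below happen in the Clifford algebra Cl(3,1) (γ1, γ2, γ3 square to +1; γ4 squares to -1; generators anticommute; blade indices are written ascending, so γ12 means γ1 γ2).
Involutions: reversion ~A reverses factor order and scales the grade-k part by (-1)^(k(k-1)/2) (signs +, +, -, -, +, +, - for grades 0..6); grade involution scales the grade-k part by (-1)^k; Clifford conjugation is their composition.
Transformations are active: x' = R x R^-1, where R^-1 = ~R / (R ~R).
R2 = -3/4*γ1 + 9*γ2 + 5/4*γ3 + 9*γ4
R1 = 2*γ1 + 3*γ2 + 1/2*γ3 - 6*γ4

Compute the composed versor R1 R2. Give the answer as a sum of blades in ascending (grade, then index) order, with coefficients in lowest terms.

Distribute over the terms of R1 (each basis-blade product reordered to ascending indices, repeated generators contracted through their squares):
(2*γ1) R2 = -3/2 + 18*γ12 + 5/2*γ13 + 18*γ14
(3*γ2) R2 = 27 + 9/4*γ12 + 15/4*γ23 + 27*γ24
(1/2*γ3) R2 = 5/8 + 3/8*γ13 - 9/2*γ23 + 9/2*γ34
(-6*γ4) R2 = 54 - 9/2*γ14 + 54*γ24 + 15/2*γ34
Summing the partial products and collecting blades:
Answer: 641/8 + 81/4*γ12 + 23/8*γ13 + 27/2*γ14 - 3/4*γ23 + 81*γ24 + 12*γ34


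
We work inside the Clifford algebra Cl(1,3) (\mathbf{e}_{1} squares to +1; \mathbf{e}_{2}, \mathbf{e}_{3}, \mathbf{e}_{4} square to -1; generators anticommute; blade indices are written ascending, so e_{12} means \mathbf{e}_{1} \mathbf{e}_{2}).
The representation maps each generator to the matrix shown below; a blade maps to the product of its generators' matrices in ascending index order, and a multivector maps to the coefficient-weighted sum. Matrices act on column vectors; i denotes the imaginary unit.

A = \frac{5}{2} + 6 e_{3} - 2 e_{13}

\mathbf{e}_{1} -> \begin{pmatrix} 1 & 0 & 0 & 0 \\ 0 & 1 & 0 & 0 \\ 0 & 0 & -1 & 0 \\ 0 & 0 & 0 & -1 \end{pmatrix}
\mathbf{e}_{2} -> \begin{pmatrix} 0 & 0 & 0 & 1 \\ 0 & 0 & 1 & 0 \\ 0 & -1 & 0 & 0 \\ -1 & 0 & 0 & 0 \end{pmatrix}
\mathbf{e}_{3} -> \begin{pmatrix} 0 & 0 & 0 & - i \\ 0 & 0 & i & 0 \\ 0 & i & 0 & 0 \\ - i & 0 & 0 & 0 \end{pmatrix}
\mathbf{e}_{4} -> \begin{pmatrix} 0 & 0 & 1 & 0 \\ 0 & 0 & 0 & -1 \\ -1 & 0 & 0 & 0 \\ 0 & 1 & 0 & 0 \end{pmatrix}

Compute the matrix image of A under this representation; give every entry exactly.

Bivector images (products of the table entries): rho(e_{13}) = rho(\mathbf{e}_{1})rho(\mathbf{e}_{3}) = \begin{pmatrix} 0 & 0 & 0 & - i \\ 0 & 0 & i & 0 \\ 0 & - i & 0 & 0 \\ i & 0 & 0 & 0 \end{pmatrix}.
M = (\frac{5}{2})*1 + (6)*rho(e_{3}) + (-2)*rho(e_{13}), summed entrywise (1 is the identity matrix):
Answer: \begin{pmatrix} \frac{5}{2} & 0 & 0 & - 4 i \\ 0 & \frac{5}{2} & 4 i & 0 \\ 0 & 8 i & \frac{5}{2} & 0 \\ - 8 i & 0 & 0 & \frac{5}{2} \end{pmatrix}


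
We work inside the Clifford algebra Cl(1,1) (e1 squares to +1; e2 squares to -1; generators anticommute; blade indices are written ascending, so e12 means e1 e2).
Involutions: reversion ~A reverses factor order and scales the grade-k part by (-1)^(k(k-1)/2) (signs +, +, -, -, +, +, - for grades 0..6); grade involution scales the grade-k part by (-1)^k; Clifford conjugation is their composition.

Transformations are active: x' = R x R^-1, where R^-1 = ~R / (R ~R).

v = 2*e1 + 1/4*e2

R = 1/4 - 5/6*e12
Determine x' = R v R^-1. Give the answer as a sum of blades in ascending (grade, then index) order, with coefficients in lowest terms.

~R = 1/4 + 5/6*e12, and R ~R = -91/144, so R^-1 = ~R / (-91/144).
R v = 17/24*e1 + 83/48*e2
Answer: -233/91*e1 - 589/364*e2


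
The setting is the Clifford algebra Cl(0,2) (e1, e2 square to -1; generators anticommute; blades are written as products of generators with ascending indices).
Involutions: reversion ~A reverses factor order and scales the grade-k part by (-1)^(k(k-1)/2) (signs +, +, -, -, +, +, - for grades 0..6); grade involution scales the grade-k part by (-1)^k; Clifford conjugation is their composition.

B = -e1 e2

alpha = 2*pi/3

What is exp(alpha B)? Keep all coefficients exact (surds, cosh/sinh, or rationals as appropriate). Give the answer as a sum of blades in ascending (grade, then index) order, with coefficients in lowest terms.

B^2 = (-1)^2*(e1 e2)^2 = 1*(-1) = -1 (a basis 2-blade squares to minus the product of its generators' squares).
B^2 = -1 — the negative square puts this in the circular regime; l = 1, alpha*l = 2*pi/3, so exp(alpha B) = cos(2*pi/3) + (sin(2*pi/3)/1)*B = -1/2 + (sqrt(3)/2)*B.
Answer: -1/2 - sqrt(3)/2*e1 e2


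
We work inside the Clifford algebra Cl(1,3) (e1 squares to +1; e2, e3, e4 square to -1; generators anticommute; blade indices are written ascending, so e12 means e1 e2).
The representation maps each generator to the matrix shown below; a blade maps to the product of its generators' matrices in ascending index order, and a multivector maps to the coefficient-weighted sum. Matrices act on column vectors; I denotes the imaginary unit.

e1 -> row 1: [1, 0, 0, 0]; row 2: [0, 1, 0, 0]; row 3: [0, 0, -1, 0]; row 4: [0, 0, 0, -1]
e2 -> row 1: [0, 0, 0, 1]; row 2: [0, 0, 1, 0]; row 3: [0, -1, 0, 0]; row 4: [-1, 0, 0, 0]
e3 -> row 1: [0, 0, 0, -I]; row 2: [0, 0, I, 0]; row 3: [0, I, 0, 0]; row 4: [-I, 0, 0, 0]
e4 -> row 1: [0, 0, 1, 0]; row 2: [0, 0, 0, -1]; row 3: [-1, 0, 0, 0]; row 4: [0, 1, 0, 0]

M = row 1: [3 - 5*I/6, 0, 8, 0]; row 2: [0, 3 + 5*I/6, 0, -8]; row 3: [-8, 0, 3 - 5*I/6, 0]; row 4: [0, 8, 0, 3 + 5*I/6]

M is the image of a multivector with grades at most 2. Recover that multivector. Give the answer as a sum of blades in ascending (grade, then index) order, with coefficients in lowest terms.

Method: the blade images are trace-orthogonal — tr(rho(e_A) rho(e_B)^-1) = 4 if A = B and 0 otherwise — and rho(e_A)^-1 = (e_A)^2 * rho(e_A) with (e_A)^2 = +1 or -1, so the coefficient of e_A in the preimage is (e_A)^2 * tr(M rho(e_A))/4.
Nonzero projections over blades of grade <= 2: 1: (1)^2 = +1, tr(M 1) = 12, coefficient 3; e4: (e4)^2 = -1, tr(M rho(e4)) = -32, coefficient 8; e23: (e23)^2 = -1, tr(M rho(e23)) = -10/3, coefficient 5/6. Every other blade of grade <= 2 projects to 0.
Answer: 3 + 8*e4 + 5/6*e23


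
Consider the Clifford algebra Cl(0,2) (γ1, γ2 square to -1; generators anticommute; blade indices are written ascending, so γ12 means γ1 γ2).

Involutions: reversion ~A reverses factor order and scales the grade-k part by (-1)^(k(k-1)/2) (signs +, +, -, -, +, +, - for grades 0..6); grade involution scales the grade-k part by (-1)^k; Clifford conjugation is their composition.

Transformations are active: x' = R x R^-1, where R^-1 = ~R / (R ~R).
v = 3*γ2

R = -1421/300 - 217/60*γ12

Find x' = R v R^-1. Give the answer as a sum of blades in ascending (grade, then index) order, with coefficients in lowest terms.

~R = -1421/300 + 217/60*γ12, and R ~R = 1598233/45000, so R^-1 = ~R / (1598233/45000).
R v = 217/20*γ1 - 1421/100*γ2
Answer: -94395/32617*γ1 + 25776/32617*γ2


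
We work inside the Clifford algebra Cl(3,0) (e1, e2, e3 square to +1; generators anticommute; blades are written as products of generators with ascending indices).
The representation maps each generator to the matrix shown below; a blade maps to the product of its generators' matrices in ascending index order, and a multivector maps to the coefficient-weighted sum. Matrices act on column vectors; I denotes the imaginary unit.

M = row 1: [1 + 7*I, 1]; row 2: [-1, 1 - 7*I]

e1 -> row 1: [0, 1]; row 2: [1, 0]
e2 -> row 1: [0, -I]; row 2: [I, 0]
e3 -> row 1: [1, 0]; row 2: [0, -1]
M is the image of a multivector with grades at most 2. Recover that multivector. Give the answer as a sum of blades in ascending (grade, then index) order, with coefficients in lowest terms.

Method: 1, rho(e1), rho(e2), rho(e3) form a trace-orthogonal basis of the 2x2 complex matrices (tr(X Y) = 2 if X = Y, else 0), so M = m0*1 + m1*rho(e1) + m2*rho(e2) + m3*rho(e3) with m0 = tr(M)/2 = 1, m1 = tr(M rho(e1))/2 = 0, m2 = tr(M rho(e2))/2 = I, m3 = tr(M rho(e3))/2 = 7*I.
Multiplying table entries, the bivector images are rho(e1 e2) = I*rho(e3), rho(e1 e3) = -I*rho(e2), rho(e2 e3) = I*rho(e1); with real blade coefficients the real parts of m0..m3 are the coefficients of 1, e1, e2, e3 and the imaginary parts give the bivectors (e2 e3: Im m1, e1 e3: -Im m2, e1 e2: Im m3).
Answer: 1 + 7*e1 e2 - e1 e3


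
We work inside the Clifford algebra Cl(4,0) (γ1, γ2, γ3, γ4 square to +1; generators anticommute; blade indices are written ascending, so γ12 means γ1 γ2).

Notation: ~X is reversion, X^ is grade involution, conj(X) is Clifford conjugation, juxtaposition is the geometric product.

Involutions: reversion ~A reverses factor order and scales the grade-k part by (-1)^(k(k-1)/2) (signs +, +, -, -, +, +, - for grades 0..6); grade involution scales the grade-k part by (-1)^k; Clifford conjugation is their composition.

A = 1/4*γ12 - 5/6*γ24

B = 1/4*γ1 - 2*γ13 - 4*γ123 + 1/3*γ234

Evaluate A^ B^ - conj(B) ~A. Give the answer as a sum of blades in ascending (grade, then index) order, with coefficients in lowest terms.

first term: 1/16*γ2 - 13/18*γ3 + 1/2*γ23 + 5/24*γ124 - 41/12*γ134 - 5/3*γ1234
second term: 1/16*γ2 - 13/18*γ3 - 1/2*γ23 - 5/24*γ124 + 41/12*γ134 - 5/3*γ1234
Answer: γ23 + 5/12*γ124 - 41/6*γ134


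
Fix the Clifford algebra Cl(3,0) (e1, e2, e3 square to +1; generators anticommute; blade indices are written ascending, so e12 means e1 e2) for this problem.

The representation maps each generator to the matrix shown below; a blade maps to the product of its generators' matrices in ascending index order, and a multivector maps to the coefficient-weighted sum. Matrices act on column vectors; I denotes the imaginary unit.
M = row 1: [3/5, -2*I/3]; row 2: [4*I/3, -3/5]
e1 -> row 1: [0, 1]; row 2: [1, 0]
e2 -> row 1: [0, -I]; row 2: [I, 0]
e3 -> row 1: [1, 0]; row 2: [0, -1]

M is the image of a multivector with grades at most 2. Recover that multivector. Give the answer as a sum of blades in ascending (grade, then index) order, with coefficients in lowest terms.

Method: 1, rho(e1), rho(e2), rho(e3) form a trace-orthogonal basis of the 2x2 complex matrices (tr(X Y) = 2 if X = Y, else 0), so M = m0*1 + m1*rho(e1) + m2*rho(e2) + m3*rho(e3) with m0 = tr(M)/2 = 0, m1 = tr(M rho(e1))/2 = I/3, m2 = tr(M rho(e2))/2 = 1, m3 = tr(M rho(e3))/2 = 3/5.
Multiplying table entries, the bivector images are rho(e12) = I*rho(e3), rho(e13) = -I*rho(e2), rho(e23) = I*rho(e1); with real blade coefficients the real parts of m0..m3 are the coefficients of 1, e1, e2, e3 and the imaginary parts give the bivectors (e23: Im m1, e13: -Im m2, e12: Im m3).
Answer: e2 + 3/5*e3 + 1/3*e23


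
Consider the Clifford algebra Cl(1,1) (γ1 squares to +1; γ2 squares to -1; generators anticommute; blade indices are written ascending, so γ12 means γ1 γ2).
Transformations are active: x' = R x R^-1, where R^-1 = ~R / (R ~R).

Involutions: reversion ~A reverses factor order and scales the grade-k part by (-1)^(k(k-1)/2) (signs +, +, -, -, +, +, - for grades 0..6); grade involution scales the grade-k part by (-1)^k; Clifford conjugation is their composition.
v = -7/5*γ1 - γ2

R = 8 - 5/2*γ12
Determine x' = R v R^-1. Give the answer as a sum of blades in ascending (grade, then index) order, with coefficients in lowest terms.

~R = 8 + 5/2*γ12, and R ~R = 231/4, so R^-1 = ~R / (231/4).
R v = -137/10*γ1 - 23/2*γ2
Answer: -2767/1155*γ1 - 505/231*γ2


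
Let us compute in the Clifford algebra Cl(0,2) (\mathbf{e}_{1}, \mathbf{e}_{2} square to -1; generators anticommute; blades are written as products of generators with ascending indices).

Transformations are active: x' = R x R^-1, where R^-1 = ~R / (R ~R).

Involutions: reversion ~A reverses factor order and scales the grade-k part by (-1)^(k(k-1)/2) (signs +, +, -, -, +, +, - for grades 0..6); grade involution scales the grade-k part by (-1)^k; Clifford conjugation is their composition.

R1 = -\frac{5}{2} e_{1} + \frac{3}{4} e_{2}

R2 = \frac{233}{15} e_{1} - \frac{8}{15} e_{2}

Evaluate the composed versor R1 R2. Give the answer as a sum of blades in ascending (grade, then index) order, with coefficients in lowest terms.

Distribute over the terms of R1 (each basis-blade product reordered to ascending indices, repeated generators contracted through their squares):
(-\frac{5}{2} e_{1}) R2 = \frac{233}{6} + \frac{4}{3} e_{1} e_{2}
(\frac{3}{4} e_{2}) R2 = \frac{2}{5} - \frac{233}{20} e_{1} e_{2}
Summing the partial products and collecting blades:
Answer: \frac{1177}{30} - \frac{619}{60} e_{1} e_{2}


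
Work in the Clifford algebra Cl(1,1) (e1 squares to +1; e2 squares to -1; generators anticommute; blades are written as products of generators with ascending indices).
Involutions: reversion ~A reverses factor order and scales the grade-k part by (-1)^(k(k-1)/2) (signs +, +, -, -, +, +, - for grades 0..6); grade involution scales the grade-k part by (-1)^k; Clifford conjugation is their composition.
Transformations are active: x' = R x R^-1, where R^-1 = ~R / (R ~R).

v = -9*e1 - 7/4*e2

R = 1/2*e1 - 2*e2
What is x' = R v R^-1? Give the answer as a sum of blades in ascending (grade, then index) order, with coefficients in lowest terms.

~R = 1/2*e1 - 2*e2, and R ~R = -15/4, so R^-1 = ~R / (-15/4).
R v = -8 - 151/8*e1 e2
Answer: 167/15*e1 - 407/60*e2


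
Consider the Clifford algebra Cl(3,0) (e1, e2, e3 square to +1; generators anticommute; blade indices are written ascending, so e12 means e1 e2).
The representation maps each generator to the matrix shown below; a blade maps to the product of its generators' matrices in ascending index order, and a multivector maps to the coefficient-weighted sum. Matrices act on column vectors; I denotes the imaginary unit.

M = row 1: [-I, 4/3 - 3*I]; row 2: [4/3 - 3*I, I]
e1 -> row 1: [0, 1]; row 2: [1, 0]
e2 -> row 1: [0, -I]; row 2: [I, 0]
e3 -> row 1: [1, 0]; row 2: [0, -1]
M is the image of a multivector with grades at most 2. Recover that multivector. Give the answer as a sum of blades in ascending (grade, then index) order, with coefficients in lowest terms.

Method: 1, rho(e1), rho(e2), rho(e3) form a trace-orthogonal basis of the 2x2 complex matrices (tr(X Y) = 2 if X = Y, else 0), so M = m0*1 + m1*rho(e1) + m2*rho(e2) + m3*rho(e3) with m0 = tr(M)/2 = 0, m1 = tr(M rho(e1))/2 = 4/3 - 3*I, m2 = tr(M rho(e2))/2 = 0, m3 = tr(M rho(e3))/2 = -I.
Multiplying table entries, the bivector images are rho(e12) = I*rho(e3), rho(e13) = -I*rho(e2), rho(e23) = I*rho(e1); with real blade coefficients the real parts of m0..m3 are the coefficients of 1, e1, e2, e3 and the imaginary parts give the bivectors (e23: Im m1, e13: -Im m2, e12: Im m3).
Answer: 4/3*e1 - e12 - 3*e23


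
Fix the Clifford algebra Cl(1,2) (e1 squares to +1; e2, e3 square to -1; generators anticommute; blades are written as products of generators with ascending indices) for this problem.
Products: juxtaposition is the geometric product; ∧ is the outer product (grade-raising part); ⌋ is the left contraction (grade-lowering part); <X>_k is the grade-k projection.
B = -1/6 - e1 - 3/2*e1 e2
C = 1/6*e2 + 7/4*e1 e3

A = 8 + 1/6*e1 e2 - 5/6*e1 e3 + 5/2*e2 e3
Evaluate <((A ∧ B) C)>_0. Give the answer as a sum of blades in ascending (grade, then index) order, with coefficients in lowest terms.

step 1: -4/3 - 8*e1 - 433/36*e1 e2 + 5/36*e1 e3 - 5/12*e2 e3 - 5/2*e1 e2 e3
step 2: 35/144 + 433/216*e1 + 299/72*e2 - 1013/72*e3 - 29/48*e1 e2 - 11/4*e1 e3 + 3031/144*e2 e3 - 5/216*e1 e2 e3
step 3: 35/144
Answer: 35/144


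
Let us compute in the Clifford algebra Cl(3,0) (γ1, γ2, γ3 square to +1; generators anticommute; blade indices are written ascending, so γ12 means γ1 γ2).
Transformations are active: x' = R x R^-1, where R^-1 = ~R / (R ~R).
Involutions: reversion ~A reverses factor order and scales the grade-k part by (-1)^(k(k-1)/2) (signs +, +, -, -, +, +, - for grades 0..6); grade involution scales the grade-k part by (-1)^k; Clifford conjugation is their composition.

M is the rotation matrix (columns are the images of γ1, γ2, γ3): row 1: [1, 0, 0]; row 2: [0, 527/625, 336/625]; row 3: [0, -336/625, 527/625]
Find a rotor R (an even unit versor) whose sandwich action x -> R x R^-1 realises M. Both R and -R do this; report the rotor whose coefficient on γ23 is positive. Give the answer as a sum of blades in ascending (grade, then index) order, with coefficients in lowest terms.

Method: write R = a + b12*γ12 + b13*γ13 + b23*γ23 with a^2 + b12^2 + b13^2 + b23^2 = 1 (so R^-1 = ~R). Expanding the columns R e_j ~R gives tr M = 4a^2 - 1 and, from the antisymmetric part, M21 - M12 = -4a*b12, M13 - M31 = 4a*b13, M32 - M23 = -4a*b23.
Here tr M = 1679/625, so a^2 = (1 + tr M)/4 = 576/625 and a = ±24/25. Taking a = 24/25: M21 - M12 = 0, M13 - M31 = 0, M32 - M23 = -672/625, giving b12 = 0, b13 = 0, b23 = 7/25, i.e. R = 24/25 + 7/25*γ23.
Its γ23 coefficient is already positive.
Answer: 24/25 + 7/25*γ23. Uniqueness: Spin(3) -> SO(3) maps R and -R to the same rotation of trace 1679/625; fixing the sign of the γ23 coefficient removes the ambiguity.


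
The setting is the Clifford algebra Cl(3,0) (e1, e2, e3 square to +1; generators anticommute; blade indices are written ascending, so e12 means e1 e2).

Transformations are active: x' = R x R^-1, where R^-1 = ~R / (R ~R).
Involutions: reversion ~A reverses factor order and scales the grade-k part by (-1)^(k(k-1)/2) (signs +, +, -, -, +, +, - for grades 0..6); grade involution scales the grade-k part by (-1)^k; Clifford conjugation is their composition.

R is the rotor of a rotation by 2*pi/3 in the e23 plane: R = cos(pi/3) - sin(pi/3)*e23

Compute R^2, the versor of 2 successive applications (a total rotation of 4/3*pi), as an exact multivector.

The rotor phase is half the rotation angle and phases add under composition, so 2 steps in the e23 plane accumulate phase 2*(pi/3) = 2*pi/3: R^2 = cos(2*pi/3) - sin(2*pi/3)*e23.
cos(2*pi/3) = -1/2 and sin(2*pi/3) = sqrt(3)/2, so R^2 = -1/2 - sqrt(3)/2*e23. The net rotation is 4/3*pi; the rotor keeps the half-angle phase exactly.
Answer: -1/2 - sqrt(3)/2*e23


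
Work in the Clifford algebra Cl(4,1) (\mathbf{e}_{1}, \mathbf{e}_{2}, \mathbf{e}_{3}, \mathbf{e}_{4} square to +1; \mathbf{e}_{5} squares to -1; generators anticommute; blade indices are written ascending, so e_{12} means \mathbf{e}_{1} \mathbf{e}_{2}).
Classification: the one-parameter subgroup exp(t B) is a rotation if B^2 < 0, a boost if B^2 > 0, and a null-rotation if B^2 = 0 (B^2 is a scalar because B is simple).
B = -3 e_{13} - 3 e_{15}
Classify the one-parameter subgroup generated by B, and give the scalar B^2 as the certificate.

B^2 term by term: the squares give (-3)^2*(e_{13})^2 + (-3)^2*(e_{15})^2 = 9*(-1) + 9*(+1) = 0 (each basis 2-blade squares to minus the product of its generators' squares); cross terms between blades sharing an index anticommute and cancel. So B^2 = 0.
Answer: null-rotation, certificate B^2 = 0. Why this suffices: the scalar 0 survives any versor conjugation, so its sign alone determines the class however B is presented.


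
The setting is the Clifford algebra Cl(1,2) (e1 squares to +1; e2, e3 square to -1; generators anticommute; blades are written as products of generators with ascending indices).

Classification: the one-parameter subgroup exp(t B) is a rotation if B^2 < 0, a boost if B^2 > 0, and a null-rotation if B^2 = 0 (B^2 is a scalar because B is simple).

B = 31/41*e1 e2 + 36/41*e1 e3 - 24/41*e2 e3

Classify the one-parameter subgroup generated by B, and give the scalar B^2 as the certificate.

B^2 term by term: the squares give (31/41)^2*(e1 e2)^2 + (36/41)^2*(e1 e3)^2 + (-24/41)^2*(e2 e3)^2 = 961/1681*(+1) + 1296/1681*(+1) + 576/1681*(-1) = 1 (each basis 2-blade squares to minus the product of its generators' squares); cross terms between blades sharing an index anticommute and cancel. So B^2 = 1.
Answer: boost, certificate B^2 = 1. Check the certificate: B^2 = 1, and that sign is decisive whatever form B takes.


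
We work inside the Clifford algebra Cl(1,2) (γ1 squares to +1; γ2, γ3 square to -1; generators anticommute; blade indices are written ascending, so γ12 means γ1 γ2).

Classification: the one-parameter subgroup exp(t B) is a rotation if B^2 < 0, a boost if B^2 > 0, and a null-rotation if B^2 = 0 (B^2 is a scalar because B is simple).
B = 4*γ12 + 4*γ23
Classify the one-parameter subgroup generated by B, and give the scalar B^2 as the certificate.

B^2 term by term: the squares give (4)^2*(γ12)^2 + (4)^2*(γ23)^2 = 16*(+1) + 16*(-1) = 0 (each basis 2-blade squares to minus the product of its generators' squares); cross terms between blades sharing an index anticommute and cancel. So B^2 = 0.
Answer: null-rotation, certificate B^2 = 0. Because 0 is invariant under every versor sandwich, the classification follows from its sign alone.


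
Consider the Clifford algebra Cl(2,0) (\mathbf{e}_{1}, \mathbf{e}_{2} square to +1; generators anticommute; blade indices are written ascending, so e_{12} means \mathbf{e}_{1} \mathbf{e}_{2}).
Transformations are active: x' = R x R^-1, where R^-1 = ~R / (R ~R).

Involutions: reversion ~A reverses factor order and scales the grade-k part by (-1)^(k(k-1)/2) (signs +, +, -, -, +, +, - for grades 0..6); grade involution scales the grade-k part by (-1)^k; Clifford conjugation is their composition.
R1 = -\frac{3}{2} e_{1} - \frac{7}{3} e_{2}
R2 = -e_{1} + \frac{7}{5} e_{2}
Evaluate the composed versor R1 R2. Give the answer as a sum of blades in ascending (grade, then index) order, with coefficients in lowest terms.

Distribute over the terms of R1 (each basis-blade product reordered to ascending indices, repeated generators contracted through their squares):
(-\frac{3}{2} e_{1}) R2 = \frac{3}{2} - \frac{21}{10} e_{12}
(-\frac{7}{3} e_{2}) R2 = -\frac{49}{15} - \frac{7}{3} e_{12}
Summing the partial products and collecting blades:
Answer: -\frac{53}{30} - \frac{133}{30} e_{12}


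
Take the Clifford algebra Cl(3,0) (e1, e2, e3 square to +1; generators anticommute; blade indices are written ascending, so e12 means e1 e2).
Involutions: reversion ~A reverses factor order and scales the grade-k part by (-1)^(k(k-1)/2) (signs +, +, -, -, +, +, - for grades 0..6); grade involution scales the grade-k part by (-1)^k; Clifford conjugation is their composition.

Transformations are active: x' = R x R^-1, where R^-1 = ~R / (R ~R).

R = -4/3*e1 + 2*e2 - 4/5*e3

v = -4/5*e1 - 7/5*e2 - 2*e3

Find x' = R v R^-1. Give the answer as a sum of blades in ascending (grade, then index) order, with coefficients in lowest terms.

~R = -4/3*e1 + 2*e2 - 4/5*e3, and R ~R = 1444/225, so R^-1 = ~R / (1444/225).
R v = -2/15 + 52/15*e12 + 152/75*e13 - 128/25*e23
Answer: 1544/1805*e1 + 2377/1805*e2 + 734/361*e3


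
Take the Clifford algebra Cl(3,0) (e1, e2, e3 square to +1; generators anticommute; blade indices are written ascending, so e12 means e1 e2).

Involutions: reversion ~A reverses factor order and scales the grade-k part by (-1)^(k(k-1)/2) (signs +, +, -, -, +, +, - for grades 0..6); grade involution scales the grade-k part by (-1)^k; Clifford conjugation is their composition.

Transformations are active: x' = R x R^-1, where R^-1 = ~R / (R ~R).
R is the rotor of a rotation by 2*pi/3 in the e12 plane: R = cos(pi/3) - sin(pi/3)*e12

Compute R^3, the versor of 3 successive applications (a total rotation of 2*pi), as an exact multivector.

Half-angle bookkeeping: 3 applications in e12 add up to rotor phase 3*pi/3 = pi, so R^3 = cos(pi) - sin(pi)*e12.
cos(pi) = -1 and sin(pi) = 0, so R^3 = -1. The total rotation 2*pi is 1 full turn, so every vector returns to itself, yet the rotor is -1, on the OTHER sheet of the double cover (an odd number of 2*pi turns).
Answer: -1


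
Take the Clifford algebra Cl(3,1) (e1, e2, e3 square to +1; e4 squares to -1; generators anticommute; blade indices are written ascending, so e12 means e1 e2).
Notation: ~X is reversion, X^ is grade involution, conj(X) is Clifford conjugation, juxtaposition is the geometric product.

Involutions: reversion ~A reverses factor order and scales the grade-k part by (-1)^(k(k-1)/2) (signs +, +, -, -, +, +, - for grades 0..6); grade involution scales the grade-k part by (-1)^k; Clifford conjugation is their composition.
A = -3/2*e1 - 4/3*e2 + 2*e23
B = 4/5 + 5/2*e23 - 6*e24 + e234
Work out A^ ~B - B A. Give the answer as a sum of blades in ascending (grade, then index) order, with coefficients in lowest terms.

first term: 5 + 6/5*e1 + 16/15*e2 - 10/3*e3 + 10*e4 + 8/5*e23 - 40/3*e34 - 15/4*e123 + 9*e124 - 3/2*e1234
second term: -5 - 6/5*e1 - 16/15*e2 + 10/3*e3 - 10*e4 + 8/5*e23 - 40/3*e34 - 15/4*e123 + 9*e124 + 3/2*e1234
Answer: 10 + 12/5*e1 + 32/15*e2 - 20/3*e3 + 20*e4 - 3*e1234


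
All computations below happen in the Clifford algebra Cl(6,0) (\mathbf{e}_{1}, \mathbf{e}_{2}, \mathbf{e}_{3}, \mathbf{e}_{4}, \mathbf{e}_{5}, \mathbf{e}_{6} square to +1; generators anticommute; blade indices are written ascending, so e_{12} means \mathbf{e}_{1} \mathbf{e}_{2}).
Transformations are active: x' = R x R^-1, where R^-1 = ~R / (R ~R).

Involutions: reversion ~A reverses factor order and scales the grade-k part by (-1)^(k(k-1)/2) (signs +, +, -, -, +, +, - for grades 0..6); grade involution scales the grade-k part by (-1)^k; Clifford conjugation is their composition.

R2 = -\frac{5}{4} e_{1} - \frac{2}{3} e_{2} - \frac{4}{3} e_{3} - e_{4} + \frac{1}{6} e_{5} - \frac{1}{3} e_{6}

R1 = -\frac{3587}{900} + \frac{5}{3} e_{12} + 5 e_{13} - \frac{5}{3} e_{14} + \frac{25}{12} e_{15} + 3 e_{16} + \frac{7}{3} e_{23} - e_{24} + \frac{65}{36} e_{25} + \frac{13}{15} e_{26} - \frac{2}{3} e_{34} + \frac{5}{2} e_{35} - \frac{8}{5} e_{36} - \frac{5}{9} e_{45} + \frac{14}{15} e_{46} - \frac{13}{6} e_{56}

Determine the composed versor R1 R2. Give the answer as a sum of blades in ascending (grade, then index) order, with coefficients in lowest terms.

Distribute over the terms of R2 (each basis-blade product reordered to ascending indices, repeated generators contracted through their squares):
R1 (-\frac{5}{4} e_{1}) = \frac{3587}{720} e_{1} + \frac{25}{12} e_{2} + \frac{25}{4} e_{3} - \frac{25}{12} e_{4} + \frac{125}{48} e_{5} + \frac{15}{4} e_{6} - \frac{35}{12} e_{123} + \frac{5}{4} e_{124} - \frac{325}{144} e_{125} - \frac{13}{12} e_{126} + \frac{5}{6} e_{134} - \frac{25}{8} e_{135} + 2 e_{136} + \frac{25}{36} e_{145} - \frac{7}{6} e_{146} + \frac{65}{24} e_{156}
R1 (-\frac{2}{3} e_{2}) = -\frac{10}{9} e_{1} + \frac{3587}{1350} e_{2} + \frac{14}{9} e_{3} - \frac{2}{3} e_{4} + \frac{65}{54} e_{5} + \frac{26}{45} e_{6} + \frac{10}{3} e_{123} - \frac{10}{9} e_{124} + \frac{25}{18} e_{125} + 2 e_{126} + \frac{4}{9} e_{234} - \frac{5}{3} e_{235} + \frac{16}{15} e_{236} + \frac{10}{27} e_{245} - \frac{28}{45} e_{246} + \frac{13}{9} e_{256}
R1 (-\frac{4}{3} e_{3}) = -\frac{20}{3} e_{1} - \frac{28}{9} e_{2} + \frac{3587}{675} e_{3} - \frac{8}{9} e_{4} + \frac{10}{3} e_{5} - \frac{32}{15} e_{6} - \frac{20}{9} e_{123} - \frac{20}{9} e_{134} + \frac{25}{9} e_{135} + 4 e_{136} - \frac{4}{3} e_{234} + \frac{65}{27} e_{235} + \frac{52}{45} e_{236} + \frac{20}{27} e_{345} - \frac{56}{45} e_{346} + \frac{26}{9} e_{356}
R1 (-e_{4}) = \frac{5}{3} e_{1} + e_{2} + \frac{2}{3} e_{3} + \frac{3587}{900} e_{4} - \frac{5}{9} e_{5} + \frac{14}{15} e_{6} - \frac{5}{3} e_{124} - 5 e_{134} + \frac{25}{12} e_{145} + 3 e_{146} - \frac{7}{3} e_{234} + \frac{65}{36} e_{245} + \frac{13}{15} e_{246} + \frac{5}{2} e_{345} - \frac{8}{5} e_{346} + \frac{13}{6} e_{456}
R1 (\frac{1}{6} e_{5}) = \frac{25}{72} e_{1} + \frac{65}{216} e_{2} + \frac{5}{12} e_{3} - \frac{5}{54} e_{4} - \frac{3587}{5400} e_{5} + \frac{13}{36} e_{6} + \frac{5}{18} e_{125} + \frac{5}{6} e_{135} - \frac{5}{18} e_{145} - \frac{1}{2} e_{156} + \frac{7}{18} e_{235} - \frac{1}{6} e_{245} - \frac{13}{90} e_{256} - \frac{1}{9} e_{345} + \frac{4}{15} e_{356} - \frac{7}{45} e_{456}
R1 (-\frac{1}{3} e_{6}) = -e_{1} - \frac{13}{45} e_{2} + \frac{8}{15} e_{3} - \frac{14}{45} e_{4} + \frac{13}{18} e_{5} + \frac{3587}{2700} e_{6} - \frac{5}{9} e_{126} - \frac{5}{3} e_{136} + \frac{5}{9} e_{146} - \frac{25}{36} e_{156} - \frac{7}{9} e_{236} + \frac{1}{3} e_{246} - \frac{65}{108} e_{256} + \frac{2}{9} e_{346} - \frac{5}{6} e_{356} + \frac{5}{27} e_{456}
Summing the partial products and collecting blades:
Answer: -\frac{1283}{720} e_{1} + \frac{14263}{5400} e_{2} + \frac{9947}{675} e_{3} - \frac{77}{1350} e_{4} + \frac{23917}{3600} e_{5} + \frac{13007}{2700} e_{6} - \frac{65}{36} e_{123} - \frac{55}{36} e_{124} - \frac{85}{144} e_{125} + \frac{13}{36} e_{126} - \frac{115}{18} e_{134} + \frac{35}{72} e_{135} + \frac{13}{3} e_{136} + \frac{5}{2} e_{145} + \frac{43}{18} e_{146} + \frac{109}{72} e_{156} - \frac{29}{9} e_{234} + \frac{61}{54} e_{235} + \frac{13}{9} e_{236} + \frac{217}{108} e_{245} + \frac{26}{45} e_{246} + \frac{377}{540} e_{256} + \frac{169}{54} e_{345} - \frac{118}{45} e_{346} + \frac{209}{90} e_{356} + \frac{593}{270} e_{456}


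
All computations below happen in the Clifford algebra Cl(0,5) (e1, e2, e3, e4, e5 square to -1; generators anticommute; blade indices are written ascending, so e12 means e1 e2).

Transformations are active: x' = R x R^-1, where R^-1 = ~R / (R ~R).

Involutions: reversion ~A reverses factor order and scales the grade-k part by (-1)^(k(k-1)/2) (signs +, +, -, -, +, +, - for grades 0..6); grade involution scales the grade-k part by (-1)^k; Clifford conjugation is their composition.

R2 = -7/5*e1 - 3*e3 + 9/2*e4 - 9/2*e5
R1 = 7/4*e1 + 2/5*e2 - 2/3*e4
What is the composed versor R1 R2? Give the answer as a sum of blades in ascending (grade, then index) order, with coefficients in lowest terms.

Distribute over the terms of R1 (each basis-blade product reordered to ascending indices, repeated generators contracted through their squares):
(7/4*e1) R2 = 49/20 - 21/4*e13 + 63/8*e14 - 63/8*e15
(2/5*e2) R2 = 14/25*e12 - 6/5*e23 + 9/5*e24 - 9/5*e25
(-2/3*e4) R2 = 3 - 14/15*e14 - 2*e34 + 3*e45
Summing the partial products and collecting blades:
Answer: 109/20 + 14/25*e12 - 21/4*e13 + 833/120*e14 - 63/8*e15 - 6/5*e23 + 9/5*e24 - 9/5*e25 - 2*e34 + 3*e45


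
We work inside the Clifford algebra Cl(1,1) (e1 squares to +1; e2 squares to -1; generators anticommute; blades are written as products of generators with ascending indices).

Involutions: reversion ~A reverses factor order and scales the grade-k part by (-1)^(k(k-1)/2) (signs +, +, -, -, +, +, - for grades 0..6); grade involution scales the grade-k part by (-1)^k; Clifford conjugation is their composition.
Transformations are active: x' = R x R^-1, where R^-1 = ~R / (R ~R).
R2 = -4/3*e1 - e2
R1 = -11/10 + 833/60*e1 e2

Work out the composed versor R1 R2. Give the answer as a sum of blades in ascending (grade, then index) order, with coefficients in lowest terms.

Distribute over the terms of R1 (each basis-blade product reordered to ascending indices, repeated generators contracted through their squares):
(-11/10) R2 = 22/15*e1 + 11/10*e2
(833/60*e1 e2) R2 = 833/60*e1 + 833/45*e2
Summing the partial products and collecting blades:
Answer: 307/20*e1 + 353/18*e2


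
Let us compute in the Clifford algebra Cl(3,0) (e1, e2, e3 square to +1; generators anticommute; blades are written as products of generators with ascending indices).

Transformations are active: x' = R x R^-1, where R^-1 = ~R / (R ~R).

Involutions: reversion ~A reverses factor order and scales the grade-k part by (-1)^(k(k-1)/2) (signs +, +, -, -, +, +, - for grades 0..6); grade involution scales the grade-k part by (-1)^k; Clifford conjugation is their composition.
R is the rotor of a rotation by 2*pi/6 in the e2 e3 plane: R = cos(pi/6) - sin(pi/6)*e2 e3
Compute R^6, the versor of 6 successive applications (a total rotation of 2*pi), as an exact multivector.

The rotor phase is half the rotation angle and phases add under composition, so 6 steps in the e2 e3 plane accumulate phase 6*(pi/6) = pi: R^6 = cos(pi) - sin(pi)*e2 e3.
cos(pi) = -1 and sin(pi) = 0, so R^6 = -1. The total rotation 2*pi is 1 full turn, so every vector returns to itself, yet the rotor is -1, on the OTHER sheet of the double cover (an odd number of 2*pi turns).
Answer: -1


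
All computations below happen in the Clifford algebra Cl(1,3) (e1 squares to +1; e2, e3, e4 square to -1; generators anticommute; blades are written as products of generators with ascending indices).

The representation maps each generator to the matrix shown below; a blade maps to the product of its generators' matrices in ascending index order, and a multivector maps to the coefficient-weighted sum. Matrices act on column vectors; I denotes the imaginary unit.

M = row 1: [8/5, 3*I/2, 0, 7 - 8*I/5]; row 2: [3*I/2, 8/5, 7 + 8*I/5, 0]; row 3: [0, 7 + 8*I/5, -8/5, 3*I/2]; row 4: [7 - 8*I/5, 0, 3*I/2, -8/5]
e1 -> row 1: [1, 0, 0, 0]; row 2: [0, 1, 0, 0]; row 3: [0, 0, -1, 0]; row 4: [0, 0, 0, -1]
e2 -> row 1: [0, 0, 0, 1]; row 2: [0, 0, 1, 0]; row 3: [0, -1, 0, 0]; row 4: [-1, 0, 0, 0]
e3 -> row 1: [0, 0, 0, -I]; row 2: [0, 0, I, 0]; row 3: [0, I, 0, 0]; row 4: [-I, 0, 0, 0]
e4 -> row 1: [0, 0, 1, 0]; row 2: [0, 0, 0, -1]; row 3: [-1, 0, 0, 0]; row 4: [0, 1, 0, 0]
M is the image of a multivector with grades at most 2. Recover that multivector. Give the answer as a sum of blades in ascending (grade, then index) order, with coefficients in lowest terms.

Method: the blade images are trace-orthogonal — tr(rho(e_A) rho(e_B)^-1) = 4 if A = B and 0 otherwise — and rho(e_A)^-1 = (e_A)^2 * rho(e_A) with (e_A)^2 = +1 or -1, so the coefficient of e_A in the preimage is (e_A)^2 * tr(M rho(e_A))/4.
Nonzero projections over blades of grade <= 2: e1: (e1)^2 = +1, tr(M rho(e1)) = 32/5, coefficient 8/5; e3: (e3)^2 = -1, tr(M rho(e3)) = -32/5, coefficient 8/5; e1 e2: (e1 e2)^2 = +1, tr(M rho(e1 e2)) = 28, coefficient 7; e3 e4: (e3 e4)^2 = -1, tr(M rho(e3 e4)) = 6, coefficient -3/2. Every other blade of grade <= 2 projects to 0.
Answer: 8/5*e1 + 8/5*e3 + 7*e1 e2 - 3/2*e3 e4


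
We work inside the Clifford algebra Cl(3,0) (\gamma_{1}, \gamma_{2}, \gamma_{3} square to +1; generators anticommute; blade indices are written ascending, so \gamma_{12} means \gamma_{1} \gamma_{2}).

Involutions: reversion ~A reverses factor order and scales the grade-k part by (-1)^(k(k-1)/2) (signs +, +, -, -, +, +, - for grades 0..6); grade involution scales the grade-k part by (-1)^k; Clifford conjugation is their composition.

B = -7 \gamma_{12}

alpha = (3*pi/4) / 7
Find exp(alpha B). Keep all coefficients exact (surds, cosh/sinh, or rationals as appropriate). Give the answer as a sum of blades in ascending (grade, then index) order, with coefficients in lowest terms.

B^2 = (-7)^2*(\gamma_{12})^2 = 49*(-1) = -49 (a basis 2-blade squares to minus the product of its generators' squares).
B^2 = -49 — the negative square puts this in the circular regime; l = 7, alpha*l = \frac{3 \pi}{4}, so exp(alpha B) = cos(\frac{3 \pi}{4}) + (sin(\frac{3 \pi}{4})/7)*B = - \frac{\sqrt{2}}{2} + (\frac{\sqrt{2}}{14})*B.
Answer: - \frac{\sqrt{2}}{2} - \frac{\sqrt{2}}{2} \gamma_{12}
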